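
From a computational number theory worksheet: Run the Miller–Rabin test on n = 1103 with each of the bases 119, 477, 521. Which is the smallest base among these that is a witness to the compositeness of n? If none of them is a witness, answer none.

n − 1 = 1102 = 2^1 · 551, so s = 1 and d = 551.
Base 119: x_0 = 119^551 mod 1103 = 1102. x_0 = 1102 ≡ −1, so 119 is not a witness.
Base 477: x_0 = 477^551 mod 1103 = 1. x_0 = 1, so 477 is not a witness.
Base 521: x_0 = 521^551 mod 1103 = 1102. x_0 = 1102 ≡ −1, so 521 is not a witness.
No listed base is a witness for 1103.

none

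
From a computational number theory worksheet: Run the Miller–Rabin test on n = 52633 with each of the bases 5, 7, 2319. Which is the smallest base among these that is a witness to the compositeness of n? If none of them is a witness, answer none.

5

n − 1 = 52632 = 2^3 · 6579, so s = 3 and d = 6579.
Base 5: x_0 = 5^6579 mod 52633 = 36770. x_0 is neither 1 nor 52632, so continue squaring. x_1 = 36770^2 mod 52633 = 49029. x_2 = 49029^2 mod 52633 = 41098. Reached i = s−1 = 2 without hitting −1: 5 is a Miller–Rabin witness and 52633 is composite.
Base 7: x_0 = 7^6579 mod 52633 = 17717. x_0 is neither 1 nor 52632, so continue squaring. x_1 = 17717^2 mod 52633 = 41510. x_2 = 41510^2 mod 52633 = 33579. Reached i = s−1 = 2 without hitting −1: 7 is a Miller–Rabin witness and 52633 is composite.
Base 2319: x_0 = 2319^6579 mod 52633 = 51808. x_0 is neither 1 nor 52632, so continue squaring. x_1 = 51808^2 mod 52633 = 49029. x_2 = 49029^2 mod 52633 = 41098. Reached i = s−1 = 2 without hitting −1: 2319 is a Miller–Rabin witness and 52633 is composite.
The smallest witness among the given bases is 5.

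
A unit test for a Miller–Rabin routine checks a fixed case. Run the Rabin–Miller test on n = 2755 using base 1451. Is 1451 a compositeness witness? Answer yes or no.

no

n − 1 = 2754 = 2^1 · 1377, so s = 1 and d = 1377.
x_0 = 1451^1377 mod 2755 = 1.
x_0 = 1, so 1451 is not a witness.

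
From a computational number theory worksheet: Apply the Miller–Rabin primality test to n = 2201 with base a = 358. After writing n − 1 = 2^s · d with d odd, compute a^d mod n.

1607

n − 1 = 2200 = 2^3 · 275, so s = 3 and d = 275.
358^275 mod 2201 = 1607.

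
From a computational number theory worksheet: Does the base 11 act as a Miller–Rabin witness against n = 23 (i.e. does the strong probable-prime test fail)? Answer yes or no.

n − 1 = 22 = 2^1 · 11, so s = 1 and d = 11.
x_0 = 11^11 mod 23 = 22.
x_0 = 22 ≡ −1, so 11 is not a witness.

no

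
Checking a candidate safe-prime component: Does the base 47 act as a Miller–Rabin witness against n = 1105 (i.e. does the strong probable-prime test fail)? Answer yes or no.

n − 1 = 1104 = 2^4 · 69, so s = 4 and d = 69.
x_0 = 47^69 mod 1105 = 47.
x_0 is neither 1 nor 1104, so continue squaring.
x_1 = 47^2 mod 1105 = 1104.
x_1 ≡ −1, so 47 is not a witness.

no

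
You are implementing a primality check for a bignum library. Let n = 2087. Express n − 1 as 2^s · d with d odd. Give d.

1043

Halving: 2086 → 1043; 1043 is odd.
So 2086 = 2^1 · 1043.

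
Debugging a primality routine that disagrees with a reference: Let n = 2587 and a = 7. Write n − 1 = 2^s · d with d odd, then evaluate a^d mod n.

n − 1 = 2586 = 2^1 · 1293, so s = 1 and d = 1293.
7^1293 mod 2587 = 1035.

1035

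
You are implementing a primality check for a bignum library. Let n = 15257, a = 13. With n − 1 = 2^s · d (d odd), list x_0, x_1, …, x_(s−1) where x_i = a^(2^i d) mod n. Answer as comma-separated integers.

n − 1 = 15256 = 2^3 · 1907, so s = 3 and d = 1907.
x_0 = 13^1907 mod 15257 = 12657.
x_1 = 12657^2 mod 15257 = 1149.
x_2 = 1149^2 mod 15257 = 8099.

12657, 1149, 8099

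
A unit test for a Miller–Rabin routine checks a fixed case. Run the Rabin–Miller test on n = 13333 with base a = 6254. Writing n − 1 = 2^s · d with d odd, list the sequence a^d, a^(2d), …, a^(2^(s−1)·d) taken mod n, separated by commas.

n − 1 = 13332 = 2^2 · 3333, so s = 2 and d = 3333.
x_0 = 6254^3333 mod 13333 = 13133.
x_1 = 13133^2 mod 13333 = 1.

13133, 1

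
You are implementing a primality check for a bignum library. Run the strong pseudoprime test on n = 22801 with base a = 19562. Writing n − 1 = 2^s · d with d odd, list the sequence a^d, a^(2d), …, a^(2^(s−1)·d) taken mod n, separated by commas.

n − 1 = 22800 = 2^4 · 1425, so s = 4 and d = 1425.
x_0 = 19562^1425 mod 22801 = 3925.
x_1 = 3925^2 mod 22801 = 14950.
x_2 = 14950^2 mod 22801 = 7098.
x_3 = 7098^2 mod 22801 = 14195.

3925, 14950, 7098, 14195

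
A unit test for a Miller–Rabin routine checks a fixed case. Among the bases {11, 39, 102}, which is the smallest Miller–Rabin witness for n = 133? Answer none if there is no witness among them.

none

n − 1 = 132 = 2^2 · 33, so s = 2 and d = 33.
Base 11: x_0 = 11^33 mod 133 = 1. x_0 = 1, so 11 is not a witness.
Base 39: x_0 = 39^33 mod 133 = 1. x_0 = 1, so 39 is not a witness.
Base 102: x_0 = 102^33 mod 133 = 1. x_0 = 1, so 102 is not a witness.
No listed base is a witness for 133.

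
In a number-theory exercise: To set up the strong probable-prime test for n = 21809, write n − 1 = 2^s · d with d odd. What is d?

1363

Halving: 21808 → 10904 → 5452 → 2726 → 1363; 1363 is odd.
So 21808 = 2^4 · 1363.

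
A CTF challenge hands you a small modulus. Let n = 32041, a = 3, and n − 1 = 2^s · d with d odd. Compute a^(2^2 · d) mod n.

n − 1 = 32040 = 2^3 · 4005, so s = 3 and d = 4005.
x_0 = 3^4005 mod 32041 = 6087.
x_1 = 6087^2 mod 32041 = 12173.
x_2 = 12173^2 mod 32041 = 24345.

24345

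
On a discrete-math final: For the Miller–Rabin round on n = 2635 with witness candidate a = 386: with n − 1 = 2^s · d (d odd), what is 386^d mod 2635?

2451

n − 1 = 2634 = 2^1 · 1317, so s = 1 and d = 1317.
386^1317 mod 2635 = 2451.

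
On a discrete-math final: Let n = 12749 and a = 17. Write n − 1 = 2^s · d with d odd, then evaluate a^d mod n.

701

n − 1 = 12748 = 2^2 · 3187, so s = 2 and d = 3187.
17^3187 mod 12749 = 701.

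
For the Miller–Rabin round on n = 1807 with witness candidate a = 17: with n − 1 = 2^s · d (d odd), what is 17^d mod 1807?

n − 1 = 1806 = 2^1 · 903, so s = 1 and d = 903.
17^903 mod 1807 = 337.

337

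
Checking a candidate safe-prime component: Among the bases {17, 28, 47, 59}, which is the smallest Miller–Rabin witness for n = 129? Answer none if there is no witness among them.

17

n − 1 = 128 = 2^7 · 1, so s = 7 and d = 1.
Base 17: x_0 = 17^1 mod 129 = 17. x_0 is neither 1 nor 128, so continue squaring. x_1 = 17^2 mod 129 = 31. x_2 = 31^2 mod 129 = 58. x_3 = 58^2 mod 129 = 10. x_4 = 10^2 mod 129 = 100. x_5 = 100^2 mod 129 = 67. x_6 = 67^2 mod 129 = 103. Reached i = s−1 = 6 without hitting −1: 17 is a Miller–Rabin witness and 129 is composite.
Base 28: x_0 = 28^1 mod 129 = 28. x_0 is neither 1 nor 128, so continue squaring. x_1 = 28^2 mod 129 = 10. x_2 = 10^2 mod 129 = 100. x_3 = 100^2 mod 129 = 67. x_4 = 67^2 mod 129 = 103. x_5 = 103^2 mod 129 = 31. x_6 = 31^2 mod 129 = 58. Reached i = s−1 = 6 without hitting −1: 28 is a Miller–Rabin witness and 129 is composite.
Base 47: x_0 = 47^1 mod 129 = 47. x_0 is neither 1 nor 128, so continue squaring. x_1 = 47^2 mod 129 = 16. x_2 = 16^2 mod 129 = 127. x_3 = 127^2 mod 129 = 4. x_4 = 4^2 mod 129 = 16. x_5 = 16^2 mod 129 = 127. x_6 = 127^2 mod 129 = 4. Reached i = s−1 = 6 without hitting −1: 47 is a Miller–Rabin witness and 129 is composite.
Base 59: x_0 = 59^1 mod 129 = 59. x_0 is neither 1 nor 128, so continue squaring. x_1 = 59^2 mod 129 = 127. x_2 = 127^2 mod 129 = 4. x_3 = 4^2 mod 129 = 16. x_4 = 16^2 mod 129 = 127. x_5 = 127^2 mod 129 = 4. x_6 = 4^2 mod 129 = 16. Reached i = s−1 = 6 without hitting −1: 59 is a Miller–Rabin witness and 129 is composite.
The smallest witness among the given bases is 17.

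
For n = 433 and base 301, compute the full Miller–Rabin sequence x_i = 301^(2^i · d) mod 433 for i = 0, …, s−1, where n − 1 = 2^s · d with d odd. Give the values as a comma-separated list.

n − 1 = 432 = 2^4 · 27, so s = 4 and d = 27.
x_0 = 301^27 mod 433 = 148.
x_1 = 148^2 mod 433 = 254.
x_2 = 254^2 mod 433 = 432.
x_3 = 432^2 mod 433 = 1.

148, 254, 432, 1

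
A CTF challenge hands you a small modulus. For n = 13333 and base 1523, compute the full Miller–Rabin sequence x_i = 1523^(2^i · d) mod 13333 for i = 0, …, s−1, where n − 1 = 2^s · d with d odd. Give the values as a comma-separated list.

n − 1 = 13332 = 2^2 · 3333, so s = 2 and d = 3333.
x_0 = 1523^3333 mod 13333 = 2480.
x_1 = 2480^2 mod 13333 = 3887.

2480, 3887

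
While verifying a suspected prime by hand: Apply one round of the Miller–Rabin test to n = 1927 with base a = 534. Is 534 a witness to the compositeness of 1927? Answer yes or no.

yes

n − 1 = 1926 = 2^1 · 963, so s = 1 and d = 963.
x_0 = 534^963 mod 1927 = 1395.
x_0 ∉ {1, 1926} and s = 1, so 534 is a Miller–Rabin witness and 1927 is composite.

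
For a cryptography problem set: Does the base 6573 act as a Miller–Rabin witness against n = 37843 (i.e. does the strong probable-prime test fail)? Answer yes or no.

n − 1 = 37842 = 2^1 · 18921, so s = 1 and d = 18921.
Repeated squaring mod 37843: 6573^1 ≡ 6573, 6573^2 ≡ 25466, 6573^4 ≡ 1665, 6573^8 ≡ 9686, 6573^16 ≡ 5799, 6573^32 ≡ 23817, 6573^64 ≡ 20762, 6573^128 ≡ 28874, 6573^256 ≡ 26586, 6573^512 ≡ 21685, 6573^1024 ≡ 2107, 6573^2048 ≡ 11818, 6573^4096 ≡ 24454, 6573^8192 ≡ 3030, 6573^16384 ≡ 22894.
18921 = 16384 + 2048 + 256 + 128 + 64 + 32 + 8 + 1, so 6573^18921 ≡ 22894·11818·26586·28874·20762·23817·9686·6573 ≡ 37487 (mod 37843).
x_0 = 6573^18921 mod 37843 = 37487.
x_0 ∉ {1, 37842} and s = 1, so 6573 is a Miller–Rabin witness and 37843 is composite.

yes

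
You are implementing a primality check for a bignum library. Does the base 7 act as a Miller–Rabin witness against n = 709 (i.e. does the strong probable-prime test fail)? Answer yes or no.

n − 1 = 708 = 2^2 · 177, so s = 2 and d = 177.
x_0 = 7^177 mod 709 = 1.
x_0 = 1, so 7 is not a witness.

no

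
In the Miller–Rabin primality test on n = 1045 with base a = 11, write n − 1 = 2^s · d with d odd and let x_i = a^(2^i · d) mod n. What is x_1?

n − 1 = 1044 = 2^2 · 261, so s = 2 and d = 261.
x_0 = 11^261 mod 1045 = 286.
x_1 = 286^2 mod 1045 = 286.

286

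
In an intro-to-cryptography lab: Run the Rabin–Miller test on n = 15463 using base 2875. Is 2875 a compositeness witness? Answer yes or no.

n − 1 = 15462 = 2^1 · 7731, so s = 1 and d = 7731.
x_0 = 2875^7731 mod 15463 = 1217.
x_0 ∉ {1, 15462} and s = 1, so 2875 is a Miller–Rabin witness and 15463 is composite.

yes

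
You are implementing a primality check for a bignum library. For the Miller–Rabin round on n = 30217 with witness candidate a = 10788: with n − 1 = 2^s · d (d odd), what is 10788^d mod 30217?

n − 1 = 30216 = 2^3 · 3777, so s = 3 and d = 3777.
Repeated squaring mod 30217: 10788^1 ≡ 10788, 10788^2 ≡ 15277, 10788^4 ≡ 20838, 10788^8 ≡ 3954, 10788^16 ≡ 11927, 10788^32 ≡ 21910, 10788^64 ≡ 20838, 10788^128 ≡ 3954, 10788^256 ≡ 11927, 10788^512 ≡ 21910, 10788^1024 ≡ 20838, 10788^2048 ≡ 3954.
3777 = 2048 + 1024 + 512 + 128 + 64 + 1, so 10788^3777 ≡ 3954·20838·21910·3954·20838·10788 ≡ 4490 (mod 30217).

4490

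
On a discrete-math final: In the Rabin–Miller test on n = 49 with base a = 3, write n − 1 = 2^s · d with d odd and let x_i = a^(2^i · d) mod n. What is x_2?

36

n − 1 = 48 = 2^4 · 3, so s = 4 and d = 3.
x_0 = 3^3 mod 49 = 27.
x_1 = 27^2 mod 49 = 43.
x_2 = 43^2 mod 49 = 36.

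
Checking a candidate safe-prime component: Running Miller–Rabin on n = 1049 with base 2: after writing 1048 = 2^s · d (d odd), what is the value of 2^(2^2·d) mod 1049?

n − 1 = 1048 = 2^3 · 131, so s = 3 and d = 131.
x_0 = 2^131 mod 1049 = 1048.
x_1 = 1048^2 mod 1049 = 1.
x_2 = 1^2 mod 1049 = 1.

1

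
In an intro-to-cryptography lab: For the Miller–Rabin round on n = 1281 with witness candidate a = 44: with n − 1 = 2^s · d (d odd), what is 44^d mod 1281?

n − 1 = 1280 = 2^8 · 5, so s = 8 and d = 5.
44^5 mod 1281 = 284.

284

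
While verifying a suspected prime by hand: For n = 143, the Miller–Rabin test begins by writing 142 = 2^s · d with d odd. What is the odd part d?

Halving: 142 → 71; 71 is odd.
So 142 = 2^1 · 71.

71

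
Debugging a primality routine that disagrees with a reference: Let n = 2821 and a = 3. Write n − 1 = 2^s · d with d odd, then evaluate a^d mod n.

1301

n − 1 = 2820 = 2^2 · 705, so s = 2 and d = 705.
Repeated squaring mod 2821: 3^1 ≡ 3, 3^2 ≡ 9, 3^4 ≡ 81, 3^8 ≡ 919, 3^16 ≡ 1082, 3^32 ≡ 9, 3^64 ≡ 81, 3^128 ≡ 919, 3^256 ≡ 1082, 3^512 ≡ 9.
705 = 512 + 128 + 64 + 1, so 3^705 ≡ 9·919·81·3 ≡ 1301 (mod 2821).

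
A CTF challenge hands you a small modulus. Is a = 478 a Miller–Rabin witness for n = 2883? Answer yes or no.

n − 1 = 2882 = 2^1 · 1441, so s = 1 and d = 1441.
By repeated squaring, 478^1441 ≡ 850 (mod 2883).
x_0 = 478^1441 mod 2883 = 850.
x_0 ∉ {1, 2882} and s = 1, so 478 is a Miller–Rabin witness and 2883 is composite.

yes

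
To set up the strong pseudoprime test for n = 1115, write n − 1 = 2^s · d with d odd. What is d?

Halving: 1114 → 557; 557 is odd.
So 1114 = 2^1 · 557.

557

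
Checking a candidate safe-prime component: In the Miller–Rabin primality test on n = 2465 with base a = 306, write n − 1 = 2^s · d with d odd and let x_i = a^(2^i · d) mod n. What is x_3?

n − 1 = 2464 = 2^5 · 77, so s = 5 and d = 77.
Repeated squaring mod 2465: 306^1 ≡ 306, 306^2 ≡ 2431, 306^4 ≡ 1156, 306^8 ≡ 306, 306^16 ≡ 2431, 306^32 ≡ 1156, 306^64 ≡ 306.
77 = 64 + 8 + 4 + 1, so 306^77 ≡ 306·306·1156·306 ≡ 2176 (mod 2465).
x_0 = 2176.
x_1 = 2176^2 mod 2465 = 2176.
x_2 = 2176^2 mod 2465 = 2176.
x_3 = 2176^2 mod 2465 = 2176.

2176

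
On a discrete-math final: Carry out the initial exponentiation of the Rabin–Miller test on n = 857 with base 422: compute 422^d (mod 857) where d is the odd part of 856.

n − 1 = 856 = 2^3 · 107, so s = 3 and d = 107.
422^107 mod 857 = 1.

1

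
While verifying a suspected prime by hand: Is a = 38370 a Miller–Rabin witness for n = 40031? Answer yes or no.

n − 1 = 40030 = 2^1 · 20015, so s = 1 and d = 20015.
x_0 = 38370^20015 mod 40031 = 1.
x_0 = 1, so 38370 is not a witness.

no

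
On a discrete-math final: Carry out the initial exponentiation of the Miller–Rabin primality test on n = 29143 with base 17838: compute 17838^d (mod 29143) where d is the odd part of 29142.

n − 1 = 29142 = 2^1 · 14571, so s = 1 and d = 14571.
17838^14571 mod 29143 = 20161.

20161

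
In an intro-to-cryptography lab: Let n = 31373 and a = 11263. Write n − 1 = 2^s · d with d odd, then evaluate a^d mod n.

n − 1 = 31372 = 2^2 · 7843, so s = 2 and d = 7843.
Repeated squaring mod 31373: 11263^1 ≡ 11263, 11263^2 ≡ 14130, 11263^4 ≡ 30501, 11263^8 ≡ 7432, 11263^16 ≡ 18144, 11263^32 ≡ 7847, 11263^64 ≡ 21583, 11263^128 ≡ 30958, 11263^256 ≡ 15360, 11263^512 ≡ 4640, 11263^1024 ≡ 7722, 11263^2048 ≡ 20584, 11263^4096 ≡ 8691.
7843 = 4096 + 2048 + 1024 + 512 + 128 + 32 + 2 + 1, so 11263^7843 ≡ 8691·20584·7722·4640·30958·7847·14130·11263 ≡ 25851 (mod 31373).

25851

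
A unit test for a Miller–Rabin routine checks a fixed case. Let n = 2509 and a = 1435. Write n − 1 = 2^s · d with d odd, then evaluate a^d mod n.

580

n − 1 = 2508 = 2^2 · 627, so s = 2 and d = 627.
Repeated squaring mod 2509: 1435^1 ≡ 1435, 1435^2 ≡ 1845, 1435^4 ≡ 1821, 1435^8 ≡ 1652, 1435^16 ≡ 1821, 1435^32 ≡ 1652, 1435^64 ≡ 1821, 1435^128 ≡ 1652, 1435^256 ≡ 1821, 1435^512 ≡ 1652.
627 = 512 + 64 + 32 + 16 + 2 + 1, so 1435^627 ≡ 1652·1821·1652·1821·1845·1435 ≡ 580 (mod 2509).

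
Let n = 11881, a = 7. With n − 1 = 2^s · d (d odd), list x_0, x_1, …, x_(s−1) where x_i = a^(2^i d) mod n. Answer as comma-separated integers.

n − 1 = 11880 = 2^3 · 1485, so s = 3 and d = 1485.
x_0 = 7^1485 mod 11881 = 8612.
x_1 = 8612^2 mod 11881 = 5342.
x_2 = 5342^2 mod 11881 = 10683.

8612, 5342, 10683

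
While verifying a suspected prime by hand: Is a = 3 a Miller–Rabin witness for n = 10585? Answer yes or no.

n − 1 = 10584 = 2^3 · 1323, so s = 3 and d = 1323.
x_0 = 3^1323 mod 10585 = 8422.
x_0 is neither 1 nor 10584, so continue squaring.
x_1 = 8422^2 mod 10585 = 10584.
x_1 ≡ −1, so 3 is not a witness.

no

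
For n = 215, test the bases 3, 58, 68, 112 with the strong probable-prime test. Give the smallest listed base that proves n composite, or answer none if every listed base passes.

n − 1 = 214 = 2^1 · 107, so s = 1 and d = 107.
Base 3: x_0 = 3^107 mod 215 = 77. x_0 ∉ {1, 214} and s = 1, so 3 is a Miller–Rabin witness and 215 is composite.
Base 58: x_0 = 58^107 mod 215 = 182. x_0 ∉ {1, 214} and s = 1, so 58 is a Miller–Rabin witness and 215 is composite.
Base 68: x_0 = 68^107 mod 215 = 152. x_0 ∉ {1, 214} and s = 1, so 68 is a Miller–Rabin witness and 215 is composite.
Base 112: x_0 = 112^107 mod 215 = 98. x_0 ∉ {1, 214} and s = 1, so 112 is a Miller–Rabin witness and 215 is composite.
The smallest witness among the given bases is 3.

3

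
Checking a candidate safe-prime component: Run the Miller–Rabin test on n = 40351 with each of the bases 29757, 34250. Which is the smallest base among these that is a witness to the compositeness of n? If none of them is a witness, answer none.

n − 1 = 40350 = 2^1 · 20175, so s = 1 and d = 20175.
Base 29757: x_0 = 29757^20175 mod 40351 = 40350. x_0 = 40350 ≡ −1, so 29757 is not a witness.
Base 34250: x_0 = 34250^20175 mod 40351 = 1. x_0 = 1, so 34250 is not a witness.
No listed base is a witness for 40351.

none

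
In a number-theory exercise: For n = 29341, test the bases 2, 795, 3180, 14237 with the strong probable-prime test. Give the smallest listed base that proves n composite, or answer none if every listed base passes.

none

n − 1 = 29340 = 2^2 · 7335, so s = 2 and d = 7335.
Base 2: x_0 = 2^7335 mod 29341 = 26424. x_0 is neither 1 nor 29340, so continue squaring. x_1 = 26424^2 mod 29341 = 29340. x_1 ≡ −1, so 2 is not a witness.
Base 795: x_0 = 795^7335 mod 29341 = 26424. x_0 is neither 1 nor 29340, so continue squaring. x_1 = 26424^2 mod 29341 = 29340. x_1 ≡ −1, so 795 is not a witness.
Base 3180: x_0 = 3180^7335 mod 29341 = 2917. x_0 is neither 1 nor 29340, so continue squaring. x_1 = 2917^2 mod 29341 = 29340. x_1 ≡ −1, so 3180 is not a witness.
Base 14237: x_0 = 14237^7335 mod 29341 = 26424. x_0 is neither 1 nor 29340, so continue squaring. x_1 = 26424^2 mod 29341 = 29340. x_1 ≡ −1, so 14237 is not a witness.
No listed base is a witness for 29341.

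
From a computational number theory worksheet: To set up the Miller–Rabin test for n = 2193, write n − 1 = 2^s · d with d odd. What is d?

Halving: 2192 → 1096 → 548 → 274 → 137; 137 is odd.
So 2192 = 2^4 · 137.

137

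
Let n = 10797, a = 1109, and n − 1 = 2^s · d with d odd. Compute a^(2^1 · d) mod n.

n − 1 = 10796 = 2^2 · 2699, so s = 2 and d = 2699.
Repeated squaring mod 10797: 1109^1 ≡ 1109, 1109^2 ≡ 9820, 1109^4 ≡ 4393, 1109^8 ≡ 4210, 1109^16 ≡ 6223, 1109^32 ≡ 7687, 1109^64 ≡ 8785, 1109^128 ≡ 10066, 1109^256 ≡ 5308, 1109^512 ≡ 5491, 1109^1024 ≡ 5857, 1109^2048 ≡ 2380.
2699 = 2048 + 512 + 128 + 8 + 2 + 1, so 1109^2699 ≡ 2380·5491·10066·4210·9820·1109 ≡ 1331 (mod 10797).
x_0 = 1331.
x_1 = 1331^2 mod 10797 = 853.

853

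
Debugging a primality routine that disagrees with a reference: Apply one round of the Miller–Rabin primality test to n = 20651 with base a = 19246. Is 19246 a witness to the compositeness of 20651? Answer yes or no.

n − 1 = 20650 = 2^1 · 10325, so s = 1 and d = 10325.
x_0 = 19246^10325 mod 20651 = 8953.
x_0 ∉ {1, 20650} and s = 1, so 19246 is a Miller–Rabin witness and 20651 is composite.

yes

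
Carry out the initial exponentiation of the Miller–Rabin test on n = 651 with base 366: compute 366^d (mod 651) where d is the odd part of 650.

366

n − 1 = 650 = 2^1 · 325, so s = 1 and d = 325.
Repeated squaring mod 651: 366^1 ≡ 366, 366^2 ≡ 501, 366^4 ≡ 366, 366^8 ≡ 501, 366^16 ≡ 366, 366^32 ≡ 501, 366^64 ≡ 366, 366^128 ≡ 501, 366^256 ≡ 366.
325 = 256 + 64 + 4 + 1, so 366^325 ≡ 366·366·366·366 ≡ 366 (mod 651).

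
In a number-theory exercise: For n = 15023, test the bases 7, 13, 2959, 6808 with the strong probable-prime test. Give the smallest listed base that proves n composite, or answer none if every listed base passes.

7

n − 1 = 15022 = 2^1 · 7511, so s = 1 and d = 7511.
Base 7: x_0 = 7^7511 mod 15023 = 10162. x_0 ∉ {1, 15022} and s = 1, so 7 is a Miller–Rabin witness and 15023 is composite.
Base 13: x_0 = 13^7511 mod 15023 = 8551. x_0 ∉ {1, 15022} and s = 1, so 13 is a Miller–Rabin witness and 15023 is composite.
Base 2959: x_0 = 2959^7511 mod 15023 = 8765. x_0 ∉ {1, 15022} and s = 1, so 2959 is a Miller–Rabin witness and 15023 is composite.
Base 6808: x_0 = 6808^7511 mod 15023 = 14103. x_0 ∉ {1, 15022} and s = 1, so 6808 is a Miller–Rabin witness and 15023 is composite.
The smallest witness among the given bases is 7.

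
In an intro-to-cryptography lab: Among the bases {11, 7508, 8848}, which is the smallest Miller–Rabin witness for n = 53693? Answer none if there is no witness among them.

none

n − 1 = 53692 = 2^2 · 13423, so s = 2 and d = 13423.
Base 11: x_0 = 11^13423 mod 53693 = 47970. x_0 is neither 1 nor 53692, so continue squaring. x_1 = 47970^2 mod 53693 = 53692. x_1 ≡ −1, so 11 is not a witness.
Base 7508: x_0 = 7508^13423 mod 53693 = 5723. x_0 is neither 1 nor 53692, so continue squaring. x_1 = 5723^2 mod 53693 = 53692. x_1 ≡ −1, so 7508 is not a witness.
Base 8848: x_0 = 8848^13423 mod 53693 = 5723. x_0 is neither 1 nor 53692, so continue squaring. x_1 = 5723^2 mod 53693 = 53692. x_1 ≡ −1, so 8848 is not a witness.
No listed base is a witness for 53693.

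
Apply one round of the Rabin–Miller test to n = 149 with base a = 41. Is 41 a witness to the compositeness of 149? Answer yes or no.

no

n − 1 = 148 = 2^2 · 37, so s = 2 and d = 37.
x_0 = 41^37 mod 149 = 105.
x_0 is neither 1 nor 148, so continue squaring.
x_1 = 105^2 mod 149 = 148.
x_1 ≡ −1, so 41 is not a witness.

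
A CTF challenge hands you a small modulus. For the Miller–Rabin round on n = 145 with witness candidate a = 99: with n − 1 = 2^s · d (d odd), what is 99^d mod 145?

99

n − 1 = 144 = 2^4 · 9, so s = 4 and d = 9.
Repeated squaring mod 145: 99^1 ≡ 99, 99^2 ≡ 86, 99^4 ≡ 1, 99^8 ≡ 1.
9 = 8 + 1, so 99^9 ≡ 1·99 ≡ 99 (mod 145).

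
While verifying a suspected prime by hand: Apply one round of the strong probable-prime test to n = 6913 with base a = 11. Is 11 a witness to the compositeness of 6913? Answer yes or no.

n − 1 = 6912 = 2^8 · 27, so s = 8 and d = 27.
x_0 = 11^27 mod 6913 = 6494.
x_0 is neither 1 nor 6912, so continue squaring.
x_1 = 6494^2 mod 6913 = 2736.
x_2 = 2736^2 mod 6913 = 5830.
x_3 = 5830^2 mod 6913 = 4592.
x_4 = 4592^2 mod 6913 = 1814.
x_5 = 1814^2 mod 6913 = 8.
x_6 = 8^2 mod 6913 = 64.
x_7 = 64^2 mod 6913 = 4096.
Reached i = s−1 = 7 without hitting −1: 11 is a Miller–Rabin witness and 6913 is composite.

yes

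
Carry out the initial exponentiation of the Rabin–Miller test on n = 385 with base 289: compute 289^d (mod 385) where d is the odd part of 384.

379

n − 1 = 384 = 2^7 · 3, so s = 7 and d = 3.
289^3 mod 385 = 379.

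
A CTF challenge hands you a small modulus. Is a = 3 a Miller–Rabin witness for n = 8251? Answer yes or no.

n − 1 = 8250 = 2^1 · 4125, so s = 1 and d = 4125.
x_0 = 3^4125 mod 8251 = 3209.
x_0 ∉ {1, 8250} and s = 1, so 3 is a Miller–Rabin witness and 8251 is composite.

yes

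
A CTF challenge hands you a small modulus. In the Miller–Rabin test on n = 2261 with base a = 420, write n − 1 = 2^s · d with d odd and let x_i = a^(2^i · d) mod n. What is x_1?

n − 1 = 2260 = 2^2 · 565, so s = 2 and d = 565.
x_0 = 420^565 mod 2261 = 2009.
x_1 = 2009^2 mod 2261 = 196.

196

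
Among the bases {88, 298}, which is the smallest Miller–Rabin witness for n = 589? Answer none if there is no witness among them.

298

n − 1 = 588 = 2^2 · 147, so s = 2 and d = 147.
Base 88: x_0 = 88^147 mod 589 = 588. x_0 = 588 ≡ −1, so 88 is not a witness.
Base 298: x_0 = 298^147 mod 589 = 221. x_0 is neither 1 nor 588, so continue squaring. x_1 = 221^2 mod 589 = 543. Reached i = s−1 = 1 without hitting −1: 298 is a Miller–Rabin witness and 589 is composite.
The smallest witness among the given bases is 298.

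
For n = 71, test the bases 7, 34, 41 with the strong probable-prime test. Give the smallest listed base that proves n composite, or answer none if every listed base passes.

n − 1 = 70 = 2^1 · 35, so s = 1 and d = 35.
Base 7: x_0 = 7^35 mod 71 = 70. x_0 = 70 ≡ −1, so 7 is not a witness.
Base 34: x_0 = 34^35 mod 71 = 70. x_0 = 70 ≡ −1, so 34 is not a witness.
Base 41: x_0 = 41^35 mod 71 = 70. x_0 = 70 ≡ −1, so 41 is not a witness.
No listed base is a witness for 71.

none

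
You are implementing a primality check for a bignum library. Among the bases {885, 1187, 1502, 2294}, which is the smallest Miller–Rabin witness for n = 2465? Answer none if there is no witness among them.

885

n − 1 = 2464 = 2^5 · 77, so s = 5 and d = 77.
Base 885: x_0 = 885^77 mod 2465 = 2245. x_0 is neither 1 nor 2464, so continue squaring. x_1 = 2245^2 mod 2465 = 1565. x_2 = 1565^2 mod 2465 = 1480. x_3 = 1480^2 mod 2465 = 1480. x_4 = 1480^2 mod 2465 = 1480. Reached i = s−1 = 4 without hitting −1: 885 is a Miller–Rabin witness and 2465 is composite.
Base 1187: x_0 = 1187^77 mod 2465 = 447. x_0 is neither 1 nor 2464, so continue squaring. x_1 = 447^2 mod 2465 = 144. x_2 = 144^2 mod 2465 = 1016. x_3 = 1016^2 mod 2465 = 1886. x_4 = 1886^2 mod 2465 = 1. x_4 = 1 but x_3 ≠ ±1, a nontrivial square root of 1 — 1187 is a witness and 2465 is composite.
Base 1502: x_0 = 1502^77 mod 2465 = 1132. x_0 is neither 1 nor 2464, so continue squaring. x_1 = 1132^2 mod 2465 = 2089. x_2 = 2089^2 mod 2465 = 871. x_3 = 871^2 mod 2465 = 1886. x_4 = 1886^2 mod 2465 = 1. x_4 = 1 but x_3 ≠ ±1, a nontrivial square root of 1 — 1502 is a witness and 2465 is composite.
Base 2294: x_0 = 2294^77 mod 2465 = 1699. x_0 is neither 1 nor 2464, so continue squaring. x_1 = 1699^2 mod 2465 = 86. x_2 = 86^2 mod 2465 = 1. x_2 = 1 but x_1 ≠ ±1, a nontrivial square root of 1 — 2294 is a witness and 2465 is composite.
The smallest witness among the given bases is 885.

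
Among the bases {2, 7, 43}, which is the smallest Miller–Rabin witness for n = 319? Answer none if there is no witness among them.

n − 1 = 318 = 2^1 · 159, so s = 1 and d = 159.
Base 2: x_0 = 2^159 mod 319 = 171. x_0 ∉ {1, 318} and s = 1, so 2 is a Miller–Rabin witness and 319 is composite.
Base 7: x_0 = 7^159 mod 319 = 74. x_0 ∉ {1, 318} and s = 1, so 7 is a Miller–Rabin witness and 319 is composite.
Base 43: x_0 = 43^159 mod 319 = 10. x_0 ∉ {1, 318} and s = 1, so 43 is a Miller–Rabin witness and 319 is composite.
The smallest witness among the given bases is 2.

2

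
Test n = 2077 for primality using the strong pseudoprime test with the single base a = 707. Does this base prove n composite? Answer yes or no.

n − 1 = 2076 = 2^2 · 519, so s = 2 and d = 519.
x_0 = 707^519 mod 2077 = 1.
x_0 = 1, so 707 is not a witness.

no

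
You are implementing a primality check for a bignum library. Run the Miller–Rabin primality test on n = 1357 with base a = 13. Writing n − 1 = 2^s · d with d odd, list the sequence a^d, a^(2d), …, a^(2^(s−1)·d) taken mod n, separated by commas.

946, 653

n − 1 = 1356 = 2^2 · 339, so s = 2 and d = 339.
x_0 = 13^339 mod 1357 = 946.
x_1 = 946^2 mod 1357 = 653.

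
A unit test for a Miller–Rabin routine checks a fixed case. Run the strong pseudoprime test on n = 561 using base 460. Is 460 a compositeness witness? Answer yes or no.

no

n − 1 = 560 = 2^4 · 35, so s = 4 and d = 35.
By repeated squaring, 460^35 ≡ 1 (mod 561).
x_0 = 460^35 mod 561 = 1.
x_0 = 1, so 460 is not a witness.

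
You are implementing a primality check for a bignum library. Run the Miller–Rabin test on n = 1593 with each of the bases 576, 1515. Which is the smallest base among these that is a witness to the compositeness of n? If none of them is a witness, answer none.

n − 1 = 1592 = 2^3 · 199, so s = 3 and d = 199.
Base 576: x_0 = 576^199 mod 1593 = 135. x_0 is neither 1 nor 1592, so continue squaring. x_1 = 135^2 mod 1593 = 702. x_2 = 702^2 mod 1593 = 567. Reached i = s−1 = 2 without hitting −1: 576 is a Miller–Rabin witness and 1593 is composite.
Base 1515: x_0 = 1515^199 mod 1593 = 891. x_0 is neither 1 nor 1592, so continue squaring. x_1 = 891^2 mod 1593 = 567. x_2 = 567^2 mod 1593 = 1296. Reached i = s−1 = 2 without hitting −1: 1515 is a Miller–Rabin witness and 1593 is composite.
The smallest witness among the given bases is 576.

576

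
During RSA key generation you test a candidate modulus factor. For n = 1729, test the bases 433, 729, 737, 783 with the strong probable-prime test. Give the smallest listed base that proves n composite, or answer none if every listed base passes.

737

n − 1 = 1728 = 2^6 · 27, so s = 6 and d = 27.
Base 433: x_0 = 433^27 mod 1729 = 1728. x_0 = 1728 ≡ −1, so 433 is not a witness.
Base 729: x_0 = 729^27 mod 1729 = 1. x_0 = 1, so 729 is not a witness.
Base 737: x_0 = 737^27 mod 1729 = 911. x_0 is neither 1 nor 1728, so continue squaring. x_1 = 911^2 mod 1729 = 1. x_1 = 1 but x_0 ≠ ±1, a nontrivial square root of 1 — 737 is a witness and 1729 is composite.
Base 783: x_0 = 783^27 mod 1729 = 1483. x_0 is neither 1 nor 1728, so continue squaring. x_1 = 1483^2 mod 1729 = 1. x_1 = 1 but x_0 ≠ ±1, a nontrivial square root of 1 — 783 is a witness and 1729 is composite.
The smallest witness among the given bases is 737.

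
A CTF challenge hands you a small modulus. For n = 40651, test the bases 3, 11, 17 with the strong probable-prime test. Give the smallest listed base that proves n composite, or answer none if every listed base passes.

3

n − 1 = 40650 = 2^1 · 20325, so s = 1 and d = 20325.
Base 3: x_0 = 3^20325 mod 40651 = 1821. x_0 ∉ {1, 40650} and s = 1, so 3 is a Miller–Rabin witness and 40651 is composite.
Base 11: x_0 = 11^20325 mod 40651 = 20899. x_0 ∉ {1, 40650} and s = 1, so 11 is a Miller–Rabin witness and 40651 is composite.
Base 17: x_0 = 17^20325 mod 40651 = 11192. x_0 ∉ {1, 40650} and s = 1, so 17 is a Miller–Rabin witness and 40651 is composite.
The smallest witness among the given bases is 3.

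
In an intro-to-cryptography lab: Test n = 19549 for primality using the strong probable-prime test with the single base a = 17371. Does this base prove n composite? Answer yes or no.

yes

n − 1 = 19548 = 2^2 · 4887, so s = 2 and d = 4887.
Repeated squaring mod 19549: 17371^1 ≡ 17371, 17371^2 ≡ 12826, 17371^4 ≡ 1441, 17371^8 ≡ 4287, 17371^16 ≡ 2309, 17371^32 ≡ 14153, 17371^64 ≡ 8355, 17371^128 ≡ 16095, 17371^256 ≡ 5226, 17371^512 ≡ 1123, 17371^1024 ≡ 9993, 17371^2048 ≡ 3757, 17371^4096 ≡ 671.
4887 = 4096 + 512 + 256 + 16 + 4 + 2 + 1, so 17371^4887 ≡ 671·1123·5226·2309·1441·12826·17371 ≡ 13686 (mod 19549).
x_0 = 17371^4887 mod 19549 = 13686.
x_0 is neither 1 nor 19548, so continue squaring.
x_1 = 13686^2 mod 19549 = 7627.
Reached i = s−1 = 1 without hitting −1: 17371 is a Miller–Rabin witness and 19549 is composite.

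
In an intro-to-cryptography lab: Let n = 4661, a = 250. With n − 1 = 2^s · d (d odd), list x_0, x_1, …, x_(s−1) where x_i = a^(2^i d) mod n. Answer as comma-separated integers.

3284, 3763

n − 1 = 4660 = 2^2 · 1165, so s = 2 and d = 1165.
x_0 = 250^1165 mod 4661 = 3284.
x_1 = 3284^2 mod 4661 = 3763.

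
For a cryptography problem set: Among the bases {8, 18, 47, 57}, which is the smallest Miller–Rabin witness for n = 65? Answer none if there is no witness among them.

none

n − 1 = 64 = 2^6 · 1, so s = 6 and d = 1.
Base 8: x_0 = 8^1 mod 65 = 8. x_0 is neither 1 nor 64, so continue squaring. x_1 = 8^2 mod 65 = 64. x_1 ≡ −1, so 8 is not a witness.
Base 18: x_0 = 18^1 mod 65 = 18. x_0 is neither 1 nor 64, so continue squaring. x_1 = 18^2 mod 65 = 64. x_1 ≡ −1, so 18 is not a witness.
Base 47: x_0 = 47^1 mod 65 = 47. x_0 is neither 1 nor 64, so continue squaring. x_1 = 47^2 mod 65 = 64. x_1 ≡ −1, so 47 is not a witness.
Base 57: x_0 = 57^1 mod 65 = 57. x_0 is neither 1 nor 64, so continue squaring. x_1 = 57^2 mod 65 = 64. x_1 ≡ −1, so 57 is not a witness.
No listed base is a witness for 65.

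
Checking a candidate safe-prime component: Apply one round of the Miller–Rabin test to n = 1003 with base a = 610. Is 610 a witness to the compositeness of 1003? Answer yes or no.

n − 1 = 1002 = 2^1 · 501, so s = 1 and d = 501.
Repeated squaring mod 1003: 610^1 ≡ 610, 610^2 ≡ 990, 610^4 ≡ 169, 610^8 ≡ 477, 610^16 ≡ 851, 610^32 ≡ 35, 610^64 ≡ 222, 610^128 ≡ 137, 610^256 ≡ 715.
501 = 256 + 128 + 64 + 32 + 16 + 4 + 1, so 610^501 ≡ 715·137·222·35·851·169·610 ≡ 359 (mod 1003).
x_0 = 610^501 mod 1003 = 359.
x_0 ∉ {1, 1002} and s = 1, so 610 is a Miller–Rabin witness and 1003 is composite.

yes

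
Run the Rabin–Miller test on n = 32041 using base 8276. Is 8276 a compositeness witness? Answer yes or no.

n − 1 = 32040 = 2^3 · 4005, so s = 3 and d = 4005.
x_0 = 8276^4005 mod 32041 = 1.
x_0 = 1, so 8276 is not a witness.

no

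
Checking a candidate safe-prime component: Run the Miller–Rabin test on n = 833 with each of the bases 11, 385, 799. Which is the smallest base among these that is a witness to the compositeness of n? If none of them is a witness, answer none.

11

n − 1 = 832 = 2^6 · 13, so s = 6 and d = 13.
Base 11: x_0 = 11^13 mod 833 = 466. x_0 is neither 1 nor 832, so continue squaring. x_1 = 466^2 mod 833 = 576. x_2 = 576^2 mod 833 = 242. x_3 = 242^2 mod 833 = 254. x_4 = 254^2 mod 833 = 375. x_5 = 375^2 mod 833 = 681. Reached i = s−1 = 5 without hitting −1: 11 is a Miller–Rabin witness and 833 is composite.
Base 385: x_0 = 385^13 mod 833 = 245. x_0 is neither 1 nor 832, so continue squaring. x_1 = 245^2 mod 833 = 49. x_2 = 49^2 mod 833 = 735. x_3 = 735^2 mod 833 = 441. x_4 = 441^2 mod 833 = 392. x_5 = 392^2 mod 833 = 392. Reached i = s−1 = 5 without hitting −1: 385 is a Miller–Rabin witness and 833 is composite.
Base 799: x_0 = 799^13 mod 833 = 85. x_0 is neither 1 nor 832, so continue squaring. x_1 = 85^2 mod 833 = 561. x_2 = 561^2 mod 833 = 680. x_3 = 680^2 mod 833 = 85. x_4 = 85^2 mod 833 = 561. x_5 = 561^2 mod 833 = 680. Reached i = s−1 = 5 without hitting −1: 799 is a Miller–Rabin witness and 833 is composite.
The smallest witness among the given bases is 11.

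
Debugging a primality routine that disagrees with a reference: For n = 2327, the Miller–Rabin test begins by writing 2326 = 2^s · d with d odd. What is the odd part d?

Halving: 2326 → 1163; 1163 is odd.
So 2326 = 2^1 · 1163.

1163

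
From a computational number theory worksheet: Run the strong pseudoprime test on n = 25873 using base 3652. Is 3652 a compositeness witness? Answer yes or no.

n − 1 = 25872 = 2^4 · 1617, so s = 4 and d = 1617.
x_0 = 3652^1617 mod 25873 = 4677.
x_0 is neither 1 nor 25872, so continue squaring.
x_1 = 4677^2 mod 25873 = 11644.
x_2 = 11644^2 mod 25873 = 8216.
x_3 = 8216^2 mod 25873 = 25872.
x_3 ≡ −1, so 3652 is not a witness.

no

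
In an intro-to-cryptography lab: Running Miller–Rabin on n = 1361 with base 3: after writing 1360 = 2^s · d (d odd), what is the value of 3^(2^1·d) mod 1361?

114

n − 1 = 1360 = 2^4 · 85, so s = 4 and d = 85.
x_0 = 3^85 mod 1361 = 574.
x_1 = 574^2 mod 1361 = 114.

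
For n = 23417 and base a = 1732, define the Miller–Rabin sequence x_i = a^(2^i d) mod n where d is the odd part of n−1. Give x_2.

n − 1 = 23416 = 2^3 · 2927, so s = 3 and d = 2927.
x_0 = 1732^2927 mod 23417 = 12804.
x_1 = 12804^2 mod 23417 = 23416.
x_2 = 23416^2 mod 23417 = 1.

1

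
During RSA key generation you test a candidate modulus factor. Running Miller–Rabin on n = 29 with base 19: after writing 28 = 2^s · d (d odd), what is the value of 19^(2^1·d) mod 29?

n − 1 = 28 = 2^2 · 7, so s = 2 and d = 7.
Repeated squaring mod 29: 19^1 ≡ 19, 19^2 ≡ 13, 19^4 ≡ 24.
7 = 4 + 2 + 1, so 19^7 ≡ 24·13·19 ≡ 12 (mod 29).
x_0 = 12.
x_1 = 12^2 mod 29 = 28.

28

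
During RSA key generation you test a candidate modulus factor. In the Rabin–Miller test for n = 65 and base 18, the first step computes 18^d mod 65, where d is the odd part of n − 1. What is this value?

18

n − 1 = 64 = 2^6 · 1, so s = 6 and d = 1.
18^1 mod 65 = 18.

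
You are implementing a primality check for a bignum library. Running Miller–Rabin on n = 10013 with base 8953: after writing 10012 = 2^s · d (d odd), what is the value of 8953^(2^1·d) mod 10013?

n − 1 = 10012 = 2^2 · 2503, so s = 2 and d = 2503.
x_0 = 8953^2503 mod 10013 = 3063.
x_1 = 3063^2 mod 10013 = 9801.

9801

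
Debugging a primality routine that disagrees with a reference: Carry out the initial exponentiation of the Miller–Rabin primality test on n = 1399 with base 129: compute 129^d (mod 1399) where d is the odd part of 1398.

n − 1 = 1398 = 2^1 · 699, so s = 1 and d = 699.
129^699 mod 1399 = 1.

1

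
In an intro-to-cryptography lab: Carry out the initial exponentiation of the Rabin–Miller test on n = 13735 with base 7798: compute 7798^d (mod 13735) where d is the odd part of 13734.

1027

n − 1 = 13734 = 2^1 · 6867, so s = 1 and d = 6867.
7798^6867 mod 13735 = 1027.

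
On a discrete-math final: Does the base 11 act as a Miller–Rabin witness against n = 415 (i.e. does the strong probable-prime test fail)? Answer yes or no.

yes

n − 1 = 414 = 2^1 · 207, so s = 1 and d = 207.
x_0 = 11^207 mod 415 = 121.
x_0 ∉ {1, 414} and s = 1, so 11 is a Miller–Rabin witness and 415 is composite.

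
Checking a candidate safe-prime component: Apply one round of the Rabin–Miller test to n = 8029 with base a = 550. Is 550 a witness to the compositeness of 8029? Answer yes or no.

n − 1 = 8028 = 2^2 · 2007, so s = 2 and d = 2007.
x_0 = 550^2007 mod 8029 = 2633.
x_0 is neither 1 nor 8028, so continue squaring.
x_1 = 2633^2 mod 8029 = 3662.
Reached i = s−1 = 1 without hitting −1: 550 is a Miller–Rabin witness and 8029 is composite.

yes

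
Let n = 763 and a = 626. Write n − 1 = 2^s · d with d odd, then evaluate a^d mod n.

720

n − 1 = 762 = 2^1 · 381, so s = 1 and d = 381.
626^381 mod 763 = 720.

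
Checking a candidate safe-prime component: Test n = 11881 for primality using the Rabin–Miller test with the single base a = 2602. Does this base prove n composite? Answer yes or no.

no

n − 1 = 11880 = 2^3 · 1485, so s = 3 and d = 1485.
x_0 = 2602^1485 mod 11881 = 6137.
x_0 is neither 1 nor 11880, so continue squaring.
x_1 = 6137^2 mod 11881 = 11880.
x_1 ≡ −1, so 2602 is not a witness.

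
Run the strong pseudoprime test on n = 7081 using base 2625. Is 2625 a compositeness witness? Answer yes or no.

no

n − 1 = 7080 = 2^3 · 885, so s = 3 and d = 885.
x_0 = 2625^885 mod 7081 = 6962.
x_0 is neither 1 nor 7080, so continue squaring.
x_1 = 6962^2 mod 7081 = 7080.
x_1 ≡ −1, so 2625 is not a witness.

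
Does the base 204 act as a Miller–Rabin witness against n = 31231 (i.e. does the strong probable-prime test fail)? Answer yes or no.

no

n − 1 = 31230 = 2^1 · 15615, so s = 1 and d = 15615.
Repeated squaring mod 31231: 204^1 ≡ 204, 204^2 ≡ 10385, 204^4 ≡ 7582, 204^8 ≡ 21684, 204^16 ≡ 13151, 204^32 ≡ 22754, 204^64 ≡ 28229, 204^128 ≡ 17476, 204^256 ≡ 2627, 204^512 ≡ 30309, 204^1024 ≡ 6847, 204^2048 ≡ 3678, 204^4096 ≡ 4661, 204^8192 ≡ 19376.
15615 = 8192 + 4096 + 2048 + 1024 + 128 + 64 + 32 + 16 + 8 + 4 + 2 + 1, so 204^15615 ≡ 19376·4661·3678·6847·17476·28229·22754·13151·21684·7582·10385·204 ≡ 31230 (mod 31231).
x_0 = 204^15615 mod 31231 = 31230.
x_0 = 31230 ≡ −1, so 204 is not a witness.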